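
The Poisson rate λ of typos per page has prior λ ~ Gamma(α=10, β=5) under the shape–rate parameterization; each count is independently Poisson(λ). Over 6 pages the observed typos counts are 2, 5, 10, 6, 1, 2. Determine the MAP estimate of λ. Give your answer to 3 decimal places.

λ̂_MAP = 3.182

Σxᵢ = 2+5+10+6+1+2 = 26, with n = 6.
Posterior ∝ λ^9e^(−5λ) · λ^26e^(−6λ) = λ^35e^(−11λ), i.e. Gamma(shape=36, rate=11).
The mode of a Gamma(a, b) with a ≥ 1 (shape–rate) is (a−1)/b = 35/11 ≈ 3.182.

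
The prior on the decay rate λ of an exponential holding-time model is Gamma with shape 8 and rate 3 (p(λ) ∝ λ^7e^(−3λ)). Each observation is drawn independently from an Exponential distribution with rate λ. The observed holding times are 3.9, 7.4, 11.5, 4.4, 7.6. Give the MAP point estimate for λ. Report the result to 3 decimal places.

The Exponential(rate=λ) likelihood is ∝ λ^n e^(−λΣtᵢ). Here n = 5 and Σtᵢ = 3.9 + 7.4 + 11.5 + 4.4 + 7.6 = 34.8.
Posterior ∝ λ^7e^(−3λ) · λ^5e^(−34.8λ) = λ^12e^(−37.8λ), i.e. Gamma(13, 37.8).
Mode = (a−1)/b = 12/37.8 ≈ 0.317.

λ̂_MAP = 0.317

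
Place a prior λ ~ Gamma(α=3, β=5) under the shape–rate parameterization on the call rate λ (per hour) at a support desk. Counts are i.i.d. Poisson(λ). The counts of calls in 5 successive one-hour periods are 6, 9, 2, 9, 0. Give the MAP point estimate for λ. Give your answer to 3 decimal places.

Σxᵢ = 6+9+2+9+0 = 26, with n = 5.
Posterior ∝ λ^2e^(−5λ) · λ^26e^(−5λ) = λ^28e^(−10λ), i.e. Gamma(shape=29, rate=10).
The mode of a Gamma(a, b) with a ≥ 1 (shape–rate) is (a−1)/b = 28/10 ≈ 2.800.

λ̂_MAP = 2.800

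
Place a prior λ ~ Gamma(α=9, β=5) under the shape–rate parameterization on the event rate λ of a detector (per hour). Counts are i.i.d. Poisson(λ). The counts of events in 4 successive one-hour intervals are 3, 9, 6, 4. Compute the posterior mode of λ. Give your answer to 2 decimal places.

Σxᵢ = 3+9+6+4 = 22, with n = 4.
Posterior ∝ λ^8e^(−5λ) · λ^22e^(−4λ) = λ^30e^(−9λ), i.e. Gamma(shape=31, rate=9).
The mode of a Gamma(a, b) with a ≥ 1 (shape–rate) is (a−1)/b = 30/9 ≈ 3.33.

λ̂_MAP = 3.33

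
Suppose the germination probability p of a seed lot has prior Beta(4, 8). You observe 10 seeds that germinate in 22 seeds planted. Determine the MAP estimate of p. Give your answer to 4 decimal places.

Prior: Beta(4, 8).
Data: 10 successes in 22 trials. The binomial likelihood contributes p^10(1−p)^12, so the posterior is Beta(4+10, 8+12) = Beta(14, 20).
For Beta(a, b) with a, b > 1 the mode is (a−1)/(a+b−2) = 13/32 ≈ 0.4063.

p̂_MAP = 0.4063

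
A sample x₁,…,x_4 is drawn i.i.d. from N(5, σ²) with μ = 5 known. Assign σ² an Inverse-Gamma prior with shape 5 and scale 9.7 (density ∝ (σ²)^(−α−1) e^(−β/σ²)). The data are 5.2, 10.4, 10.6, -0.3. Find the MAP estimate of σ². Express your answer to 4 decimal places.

σ̂²_MAP = 6.7531

Sum of squared deviations about the known mean: SS = (5.2−5)² + (10.4−5)² + (10.6−5)² + (-0.3−5)² = 88.65.
The Normal likelihood contributes (σ²)^(−n/2) exp(−SS/(2σ²)), so the posterior is Inverse-Gamma(α + n/2, β + SS/2) = Inverse-Gamma(7, 54.025).
The mode of Inverse-Gamma(a, b) is b/(a+1) = 54.025/8 ≈ 6.7531.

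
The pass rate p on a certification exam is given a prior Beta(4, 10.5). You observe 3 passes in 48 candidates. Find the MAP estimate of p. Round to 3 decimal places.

p̂_MAP = 0.099

Prior: Beta(4, 10.5).
Data: 3 successes in 48 trials. The binomial likelihood contributes p^3(1−p)^45, so the posterior is Beta(4+3, 10.5+45) = Beta(7, 55.5).
For Beta(a, b) with a, b > 1 the mode is (a−1)/(a+b−2) = 6/60.5 ≈ 0.099.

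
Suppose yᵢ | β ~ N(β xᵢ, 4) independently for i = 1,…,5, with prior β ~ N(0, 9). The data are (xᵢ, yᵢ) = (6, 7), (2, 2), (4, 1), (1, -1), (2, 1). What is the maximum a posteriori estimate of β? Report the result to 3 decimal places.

β̂_MAP = 0.830

log p(β | y) = −Σ(yᵢ − βxᵢ)²/(2·4) − β²/(2·9) + const.
Setting the derivative to zero: Σxᵢ(yᵢ − βxᵢ)/4 − β/9 = 0, so β = Σxᵢyᵢ / (Σxᵢ² + σ²/τ²).
Σxᵢyᵢ = 6·7 + 2·2 + 4·1 + 1·(-1) + 2·1 = 51; Σxᵢ² = 61; σ²/τ² = 4/9.
β̂_MAP = 51 / (61 + 4/9) = 51/(553/9) = 459/553 ≈ 0.830.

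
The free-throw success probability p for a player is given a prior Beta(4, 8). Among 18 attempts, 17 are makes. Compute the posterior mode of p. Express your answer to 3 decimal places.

p̂_MAP = 0.714

Prior: Beta(4, 8).
Data: 17 successes in 18 trials. The binomial likelihood contributes p^17(1−p)^1, so the posterior is Beta(4+17, 8+1) = Beta(21, 9).
For Beta(a, b) with a, b > 1 the mode is (a−1)/(a+b−2) = 20/28 ≈ 0.714.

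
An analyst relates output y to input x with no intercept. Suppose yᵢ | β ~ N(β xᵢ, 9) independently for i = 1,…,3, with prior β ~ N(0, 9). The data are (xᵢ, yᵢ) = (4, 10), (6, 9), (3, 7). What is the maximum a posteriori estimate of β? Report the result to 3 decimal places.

log p(β | y) = −Σ(yᵢ − βxᵢ)²/(2·9) − β²/(2·9) + const.
Setting the derivative to zero: Σxᵢ(yᵢ − βxᵢ)/9 − β/9 = 0, so β = Σxᵢyᵢ / (Σxᵢ² + σ²/τ²).
Σxᵢyᵢ = 4·10 + 6·9 + 3·7 = 115; Σxᵢ² = 61; σ²/τ² = 1.
β̂_MAP = 115 / (61 + 1) = 115/62 ≈ 1.855.

β̂_MAP = 1.855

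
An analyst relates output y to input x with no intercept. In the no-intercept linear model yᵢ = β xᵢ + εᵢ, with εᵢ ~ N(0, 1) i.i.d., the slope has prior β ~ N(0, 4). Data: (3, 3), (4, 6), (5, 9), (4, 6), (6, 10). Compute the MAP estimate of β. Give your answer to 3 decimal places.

β̂_MAP = 1.584

log p(β | y) = −Σ(yᵢ − βxᵢ)²/(2·1) − β²/(2·4) + const.
Setting the derivative to zero: Σxᵢ(yᵢ − βxᵢ)/1 − β/4 = 0, so β = Σxᵢyᵢ / (Σxᵢ² + σ²/τ²).
Σxᵢyᵢ = 3·3 + 4·6 + 5·9 + 4·6 + 6·10 = 162; Σxᵢ² = 102; σ²/τ² = 0.25.
β̂_MAP = 162 / (102 + 0.25) = 162/102.25 ≈ 1.584.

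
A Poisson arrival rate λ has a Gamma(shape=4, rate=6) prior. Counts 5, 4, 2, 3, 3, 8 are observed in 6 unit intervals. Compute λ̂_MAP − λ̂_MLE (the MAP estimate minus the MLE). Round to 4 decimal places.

MAP − MLE = -1.8333

Σxᵢ = 25. Posterior is Gamma(29, 12); MAP = (29−1)/12 = 28/12 ≈ 2.33333.
MLE = x̄ = 25/6 ≈ 4.16667.
Difference = 28/12 − 25/6 = -11/6 ≈ -1.8333.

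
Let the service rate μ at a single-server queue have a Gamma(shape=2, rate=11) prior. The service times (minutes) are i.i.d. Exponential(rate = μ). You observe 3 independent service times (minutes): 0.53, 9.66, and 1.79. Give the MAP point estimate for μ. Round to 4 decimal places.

μ̂_MAP = 0.1741

The Exponential(rate=μ) likelihood is ∝ μ^n e^(−μΣtᵢ). Here n = 3 and Σtᵢ = 0.53 + 9.66 + 1.79 = 11.98.
Posterior ∝ μe^(−11μ) · μ^3e^(−11.98μ) = μ^4e^(−22.98μ), i.e. Gamma(5, 22.98).
Mode = (a−1)/b = 4/22.98 ≈ 0.1741.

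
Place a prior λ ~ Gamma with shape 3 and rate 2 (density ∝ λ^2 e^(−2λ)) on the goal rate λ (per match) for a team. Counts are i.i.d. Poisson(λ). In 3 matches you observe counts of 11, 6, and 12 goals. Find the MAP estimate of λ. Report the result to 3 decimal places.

Σxᵢ = 11+6+12 = 29, with n = 3.
Posterior ∝ λ^2e^(−2λ) · λ^29e^(−3λ) = λ^31e^(−5λ), i.e. Gamma(shape=32, rate=5).
The mode of a Gamma(a, b) with a ≥ 1 (shape–rate) is (a−1)/b = 31/5 ≈ 6.200.

λ̂_MAP = 6.200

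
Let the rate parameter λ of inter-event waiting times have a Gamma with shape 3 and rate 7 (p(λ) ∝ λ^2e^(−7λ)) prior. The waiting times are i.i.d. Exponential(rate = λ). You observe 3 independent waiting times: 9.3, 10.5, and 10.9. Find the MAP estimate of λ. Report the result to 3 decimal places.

The Exponential(rate=λ) likelihood is ∝ λ^n e^(−λΣtᵢ). Here n = 3 and Σtᵢ = 9.3 + 10.5 + 10.9 = 30.7.
Posterior ∝ λ^2e^(−7λ) · λ^3e^(−30.7λ) = λ^5e^(−37.7λ), i.e. Gamma(6, 37.7).
Mode = (a−1)/b = 5/37.7 ≈ 0.133.

λ̂_MAP = 0.133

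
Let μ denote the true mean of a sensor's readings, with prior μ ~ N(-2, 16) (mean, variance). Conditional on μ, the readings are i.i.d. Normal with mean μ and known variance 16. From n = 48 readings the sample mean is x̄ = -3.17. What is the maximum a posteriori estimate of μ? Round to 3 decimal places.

μ̂_MAP = -3.146

n = 48, x̄ = -3.17.
For a Normal prior and Normal likelihood with known variance, the posterior is Normal; its mode equals its mean, the precision-weighted average.
Prior precision 1/σ₀² = 1/16 = 0.0625; data precision n/σ² = 48/16 = 3.
μ̂ = (0.0625·(-2) + 3·(-3.17)) / (0.0625 + 3) = (-9.635)/3.0625 = -3854/1225 ≈ -3.146.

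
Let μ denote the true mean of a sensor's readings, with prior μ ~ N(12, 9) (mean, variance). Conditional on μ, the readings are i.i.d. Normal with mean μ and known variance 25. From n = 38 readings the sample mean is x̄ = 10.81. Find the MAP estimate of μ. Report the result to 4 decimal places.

μ̂_MAP = 10.8911

n = 38, x̄ = 10.81.
For a Normal prior and Normal likelihood with known variance, the posterior is Normal; its mode equals its mean, the precision-weighted average.
Prior precision 1/σ₀² = 1/9; data precision n/σ² = 38/25 = 1.52.
μ̂ = ((1/9)·12 + 1.52·10.81) / (1/9 + 1.52) = (66617/3750)/(367/225) = 199851/18350 ≈ 10.8911.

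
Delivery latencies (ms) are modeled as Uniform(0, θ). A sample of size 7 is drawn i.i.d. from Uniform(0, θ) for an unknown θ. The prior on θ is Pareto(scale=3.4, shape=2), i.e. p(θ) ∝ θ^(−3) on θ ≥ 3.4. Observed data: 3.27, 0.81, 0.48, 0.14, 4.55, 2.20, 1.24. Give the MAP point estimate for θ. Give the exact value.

θ̂_MAP = 4.55

The Uniform(0, θ) likelihood is θ^(−n) for θ ≥ max(xᵢ), zero otherwise. Here max(xᵢ) = 4.55.
Posterior ∝ θ^(−3) · θ^(−7) = θ^(−10) on θ ≥ max(3.4, 4.55) = 4.55.
This density is strictly decreasing in θ, so the posterior mode lies at the lower boundary of the support.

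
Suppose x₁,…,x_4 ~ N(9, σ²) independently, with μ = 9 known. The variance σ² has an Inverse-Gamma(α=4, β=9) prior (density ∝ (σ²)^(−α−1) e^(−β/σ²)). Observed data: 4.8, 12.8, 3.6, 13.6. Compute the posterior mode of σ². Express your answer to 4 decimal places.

σ̂²_MAP = 7.1714

Sum of squared deviations about the known mean: SS = (4.8−9)² + (12.8−9)² + (3.6−9)² + (13.6−9)² = 82.4.
The Normal likelihood contributes (σ²)^(−n/2) exp(−SS/(2σ²)), so the posterior is Inverse-Gamma(α + n/2, β + SS/2) = Inverse-Gamma(6, 50.2).
The mode of Inverse-Gamma(a, b) is b/(a+1) = 50.2/7 ≈ 7.1714.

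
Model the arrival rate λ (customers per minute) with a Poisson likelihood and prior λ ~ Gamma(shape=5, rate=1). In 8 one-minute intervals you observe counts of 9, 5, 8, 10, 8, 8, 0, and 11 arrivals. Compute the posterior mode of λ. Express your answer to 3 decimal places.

Σxᵢ = 9+5+8+10+8+8+0+11 = 59, with n = 8.
Posterior ∝ λ^4e^(−1λ) · λ^59e^(−8λ) = λ^63e^(−9λ), i.e. Gamma(shape=64, rate=9).
The mode of a Gamma(a, b) with a ≥ 1 (shape–rate) is (a−1)/b = 63/9 ≈ 7.000.

λ̂_MAP = 7.000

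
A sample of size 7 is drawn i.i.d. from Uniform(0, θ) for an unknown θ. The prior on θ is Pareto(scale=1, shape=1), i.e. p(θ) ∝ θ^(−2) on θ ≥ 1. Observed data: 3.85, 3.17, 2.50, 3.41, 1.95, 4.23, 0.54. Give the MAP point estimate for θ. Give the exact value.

The Uniform(0, θ) likelihood is θ^(−n) for θ ≥ max(xᵢ), zero otherwise. Here max(xᵢ) = 4.23.
Posterior ∝ θ^(−2) · θ^(−7) = θ^(−9) on θ ≥ max(1, 4.23) = 4.23.
This density is strictly decreasing in θ, so the posterior mode lies at the lower boundary of the support.

θ̂_MAP = 4.23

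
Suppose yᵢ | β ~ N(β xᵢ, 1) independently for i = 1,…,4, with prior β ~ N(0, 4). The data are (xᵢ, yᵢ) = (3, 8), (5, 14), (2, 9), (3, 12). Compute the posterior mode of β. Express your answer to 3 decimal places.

β̂_MAP = 3.132

log p(β | y) = −Σ(yᵢ − βxᵢ)²/(2·1) − β²/(2·4) + const.
Setting the derivative to zero: Σxᵢ(yᵢ − βxᵢ)/1 − β/4 = 0, so β = Σxᵢyᵢ / (Σxᵢ² + σ²/τ²).
Σxᵢyᵢ = 3·8 + 5·14 + 2·9 + 3·12 = 148; Σxᵢ² = 47; σ²/τ² = 0.25.
β̂_MAP = 148 / (47 + 0.25) = 148/47.25 ≈ 3.132.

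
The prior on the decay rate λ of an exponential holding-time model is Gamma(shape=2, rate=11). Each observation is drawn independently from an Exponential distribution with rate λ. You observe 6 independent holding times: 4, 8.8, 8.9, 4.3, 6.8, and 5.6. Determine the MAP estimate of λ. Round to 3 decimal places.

λ̂_MAP = 0.142

The Exponential(rate=λ) likelihood is ∝ λ^n e^(−λΣtᵢ). Here n = 6 and Σtᵢ = 4 + 8.8 + 8.9 + 4.3 + 6.8 + 5.6 = 38.4.
Posterior ∝ λe^(−11λ) · λ^6e^(−38.4λ) = λ^7e^(−49.4λ), i.e. Gamma(8, 49.4).
Mode = (a−1)/b = 7/49.4 ≈ 0.142.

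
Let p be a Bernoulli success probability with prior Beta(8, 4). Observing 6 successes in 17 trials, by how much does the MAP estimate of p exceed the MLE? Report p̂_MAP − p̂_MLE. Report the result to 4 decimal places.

MAP − MLE = 0.1285

Posterior is Beta(14, 15); MAP = (14−1)/(29−2) = 13/27 ≈ 0.48148.
MLE ignores the prior: p̂_MLE = k/n = 6/17 ≈ 0.35294.
Difference = 13/27 − 6/17 = 59/459 ≈ 0.1285.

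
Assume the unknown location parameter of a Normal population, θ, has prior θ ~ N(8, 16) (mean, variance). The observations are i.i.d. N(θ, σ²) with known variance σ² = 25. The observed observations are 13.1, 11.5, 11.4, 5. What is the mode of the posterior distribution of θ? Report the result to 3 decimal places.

θ̂_MAP = 9.618

n = 4; x̄ = (13.1 + 11.5 + 11.4 + 5)/4 = 41/4 = 10.25.
For a Normal prior and Normal likelihood with known variance, the posterior is Normal; its mode equals its mean, the precision-weighted average.
Prior precision 1/σ₀² = 1/16 = 0.0625; data precision n/σ² = 4/25 = 0.16.
θ̂ = (0.0625·8 + 0.16·10.25) / (0.0625 + 0.16) = 2.14/0.2225 = 856/89 ≈ 9.618.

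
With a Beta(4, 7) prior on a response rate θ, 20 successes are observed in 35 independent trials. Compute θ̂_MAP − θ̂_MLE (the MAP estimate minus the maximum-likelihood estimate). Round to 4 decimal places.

Posterior is Beta(24, 22); MAP = (24−1)/(46−2) = 23/44 ≈ 0.52273.
MLE ignores the prior: θ̂_MLE = k/n = 20/35 ≈ 0.57143.
Difference = 23/44 − 20/35 = -15/308 ≈ -0.0487.

MAP − MLE = -0.0487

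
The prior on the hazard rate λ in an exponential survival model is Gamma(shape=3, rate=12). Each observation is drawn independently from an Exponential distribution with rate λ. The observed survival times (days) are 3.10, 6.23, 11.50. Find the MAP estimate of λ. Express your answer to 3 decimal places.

The Exponential(rate=λ) likelihood is ∝ λ^n e^(−λΣtᵢ). Here n = 3 and Σtᵢ = 3.10 + 6.23 + 11.50 = 20.83.
Posterior ∝ λ^2e^(−12λ) · λ^3e^(−20.83λ) = λ^5e^(−32.83λ), i.e. Gamma(6, 32.83).
Mode = (a−1)/b = 5/32.83 ≈ 0.152.

λ̂_MAP = 0.152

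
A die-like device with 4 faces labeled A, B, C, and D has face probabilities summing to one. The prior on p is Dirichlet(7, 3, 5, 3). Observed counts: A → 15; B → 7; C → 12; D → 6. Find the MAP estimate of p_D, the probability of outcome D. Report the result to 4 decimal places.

The posterior is Dirichlet(αᵢ + nᵢ) = Dirichlet(22, 10, 17, 9).
For a Dirichlet(a₁,…,a_K) with all aᵢ > 1, the mode has j-th component (aⱼ − 1)/(Σaᵢ − K).
Here Σaᵢ = 58 and K = 4, so p_D = (9 − 1)/(58 − 4) = 8/54 ≈ 0.1481.

MAP estimate of p_D = 0.1481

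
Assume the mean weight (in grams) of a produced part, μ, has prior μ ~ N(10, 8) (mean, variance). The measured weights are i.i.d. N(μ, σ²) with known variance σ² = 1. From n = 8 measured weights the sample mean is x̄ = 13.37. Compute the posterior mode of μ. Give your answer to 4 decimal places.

μ̂_MAP = 13.3182

n = 8, x̄ = 13.37.
For a Normal prior and Normal likelihood with known variance, the posterior is Normal; its mode equals its mean, the precision-weighted average.
Prior precision 1/σ₀² = 1/8 = 0.125; data precision n/σ² = 8/1 = 8.
μ̂ = (0.125·10 + 8·13.37) / (0.125 + 8) = 108.21/8.125 = 21642/1625 ≈ 13.3182.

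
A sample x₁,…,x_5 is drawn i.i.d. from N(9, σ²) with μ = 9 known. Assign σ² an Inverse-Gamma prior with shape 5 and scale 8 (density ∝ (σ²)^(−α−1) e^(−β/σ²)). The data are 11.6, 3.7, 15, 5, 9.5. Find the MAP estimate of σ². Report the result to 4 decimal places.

σ̂²_MAP = 6.0647

Sum of squared deviations about the known mean: SS = (11.6−9)² + (3.7−9)² + (15−9)² + (5−9)² + (9.5−9)² = 87.1.
The Normal likelihood contributes (σ²)^(−n/2) exp(−SS/(2σ²)), so the posterior is Inverse-Gamma(α + n/2, β + SS/2) = Inverse-Gamma(7.5, 51.55).
The mode of Inverse-Gamma(a, b) is b/(a+1) = 51.55/8.5 ≈ 6.0647.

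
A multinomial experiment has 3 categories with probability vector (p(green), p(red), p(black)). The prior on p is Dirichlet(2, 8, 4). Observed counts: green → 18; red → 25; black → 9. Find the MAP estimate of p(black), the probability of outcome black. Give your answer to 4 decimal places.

MAP estimate of p(black) = 0.1905

The posterior is Dirichlet(αᵢ + nᵢ) = Dirichlet(20, 33, 13).
For a Dirichlet(a₁,…,a_K) with all aᵢ > 1, the mode has j-th component (aⱼ − 1)/(Σaᵢ − K).
Here Σaᵢ = 66 and K = 3, so p(black) = (13 − 1)/(66 − 3) = 12/63 ≈ 0.1905.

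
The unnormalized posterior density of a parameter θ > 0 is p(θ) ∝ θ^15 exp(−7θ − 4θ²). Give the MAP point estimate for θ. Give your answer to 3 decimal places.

ℓ'(θ) = 15/θ − 7 − 8θ. Setting this to zero and multiplying by θ: 8θ² + 7θ − 15 = 0.
θ = (−7 + √(7² + 4·8·15)) / (2·8) = (−7 + √529) / 16 = (−7 + 23)/16 = 1.
ℓ''(θ) = −15/θ² − 8 < 0, confirming a maximum.

θ̂_MAP = 1.000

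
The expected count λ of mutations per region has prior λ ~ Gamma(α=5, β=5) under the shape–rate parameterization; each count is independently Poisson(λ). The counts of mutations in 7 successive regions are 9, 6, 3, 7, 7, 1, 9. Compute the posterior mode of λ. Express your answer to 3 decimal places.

Σxᵢ = 9+6+3+7+7+1+9 = 42, with n = 7.
Posterior ∝ λ^4e^(−5λ) · λ^42e^(−7λ) = λ^46e^(−12λ), i.e. Gamma(shape=47, rate=12).
The mode of a Gamma(a, b) with a ≥ 1 (shape–rate) is (a−1)/b = 46/12 ≈ 3.833.

λ̂_MAP = 3.833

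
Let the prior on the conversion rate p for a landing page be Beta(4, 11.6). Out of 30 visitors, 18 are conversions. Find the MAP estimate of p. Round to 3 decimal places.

Prior: Beta(4, 11.6).
Data: 18 successes in 30 trials. The binomial likelihood contributes p^18(1−p)^12, so the posterior is Beta(4+18, 11.6+12) = Beta(22, 23.6).
For Beta(a, b) with a, b > 1 the mode is (a−1)/(a+b−2) = 21/43.6 ≈ 0.482.

p̂_MAP = 0.482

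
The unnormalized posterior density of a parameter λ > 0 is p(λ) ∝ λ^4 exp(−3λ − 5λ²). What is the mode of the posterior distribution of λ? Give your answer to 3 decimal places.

λ̂_MAP = 0.500

ℓ'(λ) = 4/λ − 3 − 10λ. Setting this to zero and multiplying by λ: 10λ² + 3λ − 4 = 0.
λ = (−3 + √(3² + 4·10·4)) / (2·10) = (−3 + √169) / 20 = (−3 + 13)/20 = 1/2.
ℓ''(λ) = −4/λ² − 10 < 0, confirming a maximum.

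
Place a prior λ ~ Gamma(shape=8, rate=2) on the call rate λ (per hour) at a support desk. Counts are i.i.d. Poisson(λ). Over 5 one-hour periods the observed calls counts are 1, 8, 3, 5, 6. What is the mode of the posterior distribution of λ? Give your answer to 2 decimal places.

λ̂_MAP = 4.29

Σxᵢ = 1+8+3+5+6 = 23, with n = 5.
Posterior ∝ λ^7e^(−2λ) · λ^23e^(−5λ) = λ^30e^(−7λ), i.e. Gamma(shape=31, rate=7).
The mode of a Gamma(a, b) with a ≥ 1 (shape–rate) is (a−1)/b = 30/7 ≈ 4.29.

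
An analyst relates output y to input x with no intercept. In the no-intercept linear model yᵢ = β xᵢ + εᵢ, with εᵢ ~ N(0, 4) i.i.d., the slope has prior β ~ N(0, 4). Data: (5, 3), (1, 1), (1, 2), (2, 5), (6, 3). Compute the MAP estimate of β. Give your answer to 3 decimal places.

log p(β | y) = −Σ(yᵢ − βxᵢ)²/(2·4) − β²/(2·4) + const.
Setting the derivative to zero: Σxᵢ(yᵢ − βxᵢ)/4 − β/4 = 0, so β = Σxᵢyᵢ / (Σxᵢ² + σ²/τ²).
Σxᵢyᵢ = 5·3 + 1·1 + 1·2 + 2·5 + 6·3 = 46; Σxᵢ² = 67; σ²/τ² = 1.
β̂_MAP = 46 / (67 + 1) = 46/68 ≈ 0.676.

β̂_MAP = 0.676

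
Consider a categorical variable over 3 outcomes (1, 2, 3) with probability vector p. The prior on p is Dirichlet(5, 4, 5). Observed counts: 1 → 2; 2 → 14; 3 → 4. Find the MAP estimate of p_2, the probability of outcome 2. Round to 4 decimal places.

MAP estimate: 0.5484

The posterior is Dirichlet(αᵢ + nᵢ) = Dirichlet(7, 18, 9).
For a Dirichlet(a₁,…,a_K) with all aᵢ > 1, the mode has j-th component (aⱼ − 1)/(Σaᵢ − K).
Here Σaᵢ = 34 and K = 3, so p_2 = (18 − 1)/(34 − 3) = 17/31 ≈ 0.5484.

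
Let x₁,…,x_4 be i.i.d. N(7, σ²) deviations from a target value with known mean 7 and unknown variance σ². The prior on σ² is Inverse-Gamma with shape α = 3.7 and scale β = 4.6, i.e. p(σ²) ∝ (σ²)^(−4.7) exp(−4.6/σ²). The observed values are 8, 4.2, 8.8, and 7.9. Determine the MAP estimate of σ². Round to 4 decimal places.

Sum of squared deviations about the known mean: SS = (8−7)² + (4.2−7)² + (8.8−7)² + (7.9−7)² = 12.89.
The Normal likelihood contributes (σ²)^(−n/2) exp(−SS/(2σ²)), so the posterior is Inverse-Gamma(α + n/2, β + SS/2) = Inverse-Gamma(5.7, 11.045).
The mode of Inverse-Gamma(a, b) is b/(a+1) = 11.045/6.7 ≈ 1.6485.

σ̂²_MAP = 1.6485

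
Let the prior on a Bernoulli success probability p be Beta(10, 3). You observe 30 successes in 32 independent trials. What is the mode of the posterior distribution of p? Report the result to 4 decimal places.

p̂_MAP = 0.9070

Prior: Beta(10, 3).
Data: 30 successes in 32 trials. The binomial likelihood contributes p^30(1−p)^2, so the posterior is Beta(10+30, 3+2) = Beta(40, 5).
For Beta(a, b) with a, b > 1 the mode is (a−1)/(a+b−2) = 39/43 ≈ 0.9070.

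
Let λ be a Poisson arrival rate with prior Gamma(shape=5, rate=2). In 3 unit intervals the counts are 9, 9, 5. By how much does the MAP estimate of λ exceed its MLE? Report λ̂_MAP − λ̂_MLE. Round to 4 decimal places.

MAP − MLE = -2.2667

Σxᵢ = 23. Posterior is Gamma(28, 5); MAP = (28−1)/5 = 27/5 ≈ 5.40000.
MLE = x̄ = 23/3 ≈ 7.66667.
Difference = 27/5 − 23/3 = -34/15 ≈ -2.2667.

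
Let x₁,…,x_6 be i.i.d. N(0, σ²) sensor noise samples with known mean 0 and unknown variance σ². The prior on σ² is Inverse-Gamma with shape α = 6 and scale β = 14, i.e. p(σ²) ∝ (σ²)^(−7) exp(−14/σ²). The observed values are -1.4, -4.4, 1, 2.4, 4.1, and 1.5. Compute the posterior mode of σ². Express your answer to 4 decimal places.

σ̂²_MAP = 3.7570

Sum of squared deviations about the known mean: SS = (-1.4−0)² + (-4.4−0)² + (1−0)² + (2.4−0)² + (4.1−0)² + (1.5−0)² = 47.14.
The Normal likelihood contributes (σ²)^(−n/2) exp(−SS/(2σ²)), so the posterior is Inverse-Gamma(α + n/2, β + SS/2) = Inverse-Gamma(9, 37.57).
The mode of Inverse-Gamma(a, b) is b/(a+1) = 37.57/10 ≈ 3.7570.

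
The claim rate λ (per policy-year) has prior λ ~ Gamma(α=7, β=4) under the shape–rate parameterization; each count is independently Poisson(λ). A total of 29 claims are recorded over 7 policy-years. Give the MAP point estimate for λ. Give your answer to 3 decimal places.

λ̂_MAP = 3.182

Σxᵢ = 29, n = 7.
Posterior ∝ λ^6e^(−4λ) · λ^29e^(−7λ) = λ^35e^(−11λ), i.e. Gamma(shape=36, rate=11).
The mode of a Gamma(a, b) with a ≥ 1 (shape–rate) is (a−1)/b = 35/11 ≈ 3.182.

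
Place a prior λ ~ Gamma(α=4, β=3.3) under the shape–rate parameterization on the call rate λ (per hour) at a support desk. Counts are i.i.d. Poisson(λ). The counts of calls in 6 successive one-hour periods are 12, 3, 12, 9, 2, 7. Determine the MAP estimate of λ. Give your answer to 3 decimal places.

λ̂_MAP = 5.161

Σxᵢ = 12+3+12+9+2+7 = 45, with n = 6.
Posterior ∝ λ^3e^(−3.3λ) · λ^45e^(−6λ) = λ^48e^(−9.3λ), i.e. Gamma(shape=49, rate=9.3).
The mode of a Gamma(a, b) with a ≥ 1 (shape–rate) is (a−1)/b = 48/9.3 ≈ 5.161.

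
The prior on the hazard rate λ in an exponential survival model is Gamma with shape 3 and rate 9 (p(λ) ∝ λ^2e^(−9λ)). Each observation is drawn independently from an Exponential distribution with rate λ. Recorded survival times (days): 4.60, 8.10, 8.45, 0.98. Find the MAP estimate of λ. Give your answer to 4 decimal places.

λ̂_MAP = 0.1927

The Exponential(rate=λ) likelihood is ∝ λ^n e^(−λΣtᵢ). Here n = 4 and Σtᵢ = 4.60 + 8.10 + 8.45 + 0.98 = 22.13.
Posterior ∝ λ^2e^(−9λ) · λ^4e^(−22.13λ) = λ^6e^(−31.13λ), i.e. Gamma(7, 31.13).
Mode = (a−1)/b = 6/31.13 ≈ 0.1927.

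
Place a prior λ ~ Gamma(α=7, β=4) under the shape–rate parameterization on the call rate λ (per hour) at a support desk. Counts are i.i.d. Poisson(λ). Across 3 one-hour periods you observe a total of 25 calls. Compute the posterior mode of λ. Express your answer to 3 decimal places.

Σxᵢ = 25, n = 3.
Posterior ∝ λ^6e^(−4λ) · λ^25e^(−3λ) = λ^31e^(−7λ), i.e. Gamma(shape=32, rate=7).
The mode of a Gamma(a, b) with a ≥ 1 (shape–rate) is (a−1)/b = 31/7 ≈ 4.429.

λ̂_MAP = 4.429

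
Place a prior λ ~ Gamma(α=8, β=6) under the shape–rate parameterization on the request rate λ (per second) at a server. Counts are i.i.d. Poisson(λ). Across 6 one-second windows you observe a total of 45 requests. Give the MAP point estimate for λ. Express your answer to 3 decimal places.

Σxᵢ = 45, n = 6.
Posterior ∝ λ^7e^(−6λ) · λ^45e^(−6λ) = λ^52e^(−12λ), i.e. Gamma(shape=53, rate=12).
The mode of a Gamma(a, b) with a ≥ 1 (shape–rate) is (a−1)/b = 52/12 ≈ 4.333.

λ̂_MAP = 4.333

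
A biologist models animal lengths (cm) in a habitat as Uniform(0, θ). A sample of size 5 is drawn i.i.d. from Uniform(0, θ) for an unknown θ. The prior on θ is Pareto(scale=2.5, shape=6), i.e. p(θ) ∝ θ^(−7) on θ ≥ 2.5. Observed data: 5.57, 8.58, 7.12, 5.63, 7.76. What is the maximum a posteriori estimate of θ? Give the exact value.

θ̂_MAP = 8.58

The Uniform(0, θ) likelihood is θ^(−n) for θ ≥ max(xᵢ), zero otherwise. Here max(xᵢ) = 8.58.
Posterior ∝ θ^(−7) · θ^(−5) = θ^(−12) on θ ≥ max(2.5, 8.58) = 8.58.
This density is strictly decreasing in θ, so the posterior mode lies at the lower boundary of the support.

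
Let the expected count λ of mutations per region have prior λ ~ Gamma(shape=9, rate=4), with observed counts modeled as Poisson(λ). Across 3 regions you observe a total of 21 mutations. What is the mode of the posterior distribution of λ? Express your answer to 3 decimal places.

Σxᵢ = 21, n = 3.
Posterior ∝ λ^8e^(−4λ) · λ^21e^(−3λ) = λ^29e^(−7λ), i.e. Gamma(shape=30, rate=7).
The mode of a Gamma(a, b) with a ≥ 1 (shape–rate) is (a−1)/b = 29/7 ≈ 4.143.

λ̂_MAP = 4.143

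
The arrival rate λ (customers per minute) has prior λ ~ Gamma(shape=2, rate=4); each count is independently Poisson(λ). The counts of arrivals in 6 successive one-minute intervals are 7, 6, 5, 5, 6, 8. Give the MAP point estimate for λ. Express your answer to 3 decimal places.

λ̂_MAP = 3.800

Σxᵢ = 7+6+5+5+6+8 = 37, with n = 6.
Posterior ∝ λe^(−4λ) · λ^37e^(−6λ) = λ^38e^(−10λ), i.e. Gamma(shape=39, rate=10).
The mode of a Gamma(a, b) with a ≥ 1 (shape–rate) is (a−1)/b = 38/10 ≈ 3.800.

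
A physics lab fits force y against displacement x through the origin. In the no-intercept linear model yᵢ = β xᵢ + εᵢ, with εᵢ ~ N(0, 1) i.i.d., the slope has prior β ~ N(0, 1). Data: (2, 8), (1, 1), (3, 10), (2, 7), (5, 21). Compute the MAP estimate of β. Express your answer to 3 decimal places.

β̂_MAP = 3.773

log p(β | y) = −Σ(yᵢ − βxᵢ)²/(2·1) − β²/(2·1) + const.
Setting the derivative to zero: Σxᵢ(yᵢ − βxᵢ)/1 − β/1 = 0, so β = Σxᵢyᵢ / (Σxᵢ² + σ²/τ²).
Σxᵢyᵢ = 2·8 + 1·1 + 3·10 + 2·7 + 5·21 = 166; Σxᵢ² = 43; σ²/τ² = 1.
β̂_MAP = 166 / (43 + 1) = 166/44 ≈ 3.773.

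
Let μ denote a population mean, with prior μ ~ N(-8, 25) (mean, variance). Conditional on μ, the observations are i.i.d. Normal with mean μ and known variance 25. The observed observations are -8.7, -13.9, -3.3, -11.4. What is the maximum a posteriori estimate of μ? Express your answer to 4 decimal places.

μ̂_MAP = -9.0600

n = 4; x̄ = ((-8.7) + (-13.9) + (-3.3) + (-11.4))/4 = -37.3/4 = -9.325.
For a Normal prior and Normal likelihood with known variance, the posterior is Normal; its mode equals its mean, the precision-weighted average.
Prior precision 1/σ₀² = 1/25 = 0.04; data precision n/σ² = 4/25 = 0.16.
μ̂ = (0.04·(-8) + 0.16·(-9.325)) / (0.04 + 0.16) = (-1.812)/0.2 = -9.0600.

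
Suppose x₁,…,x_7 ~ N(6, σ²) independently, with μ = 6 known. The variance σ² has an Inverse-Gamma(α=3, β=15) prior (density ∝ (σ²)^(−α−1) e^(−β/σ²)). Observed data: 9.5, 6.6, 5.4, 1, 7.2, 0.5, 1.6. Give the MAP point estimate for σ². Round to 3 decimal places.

Sum of squared deviations about the known mean: SS = (9.5−6)² + (6.6−6)² + (5.4−6)² + (1−6)² + (7.2−6)² + (0.5−6)² + (1.6−6)² = 89.02.
The Normal likelihood contributes (σ²)^(−n/2) exp(−SS/(2σ²)), so the posterior is Inverse-Gamma(α + n/2, β + SS/2) = Inverse-Gamma(6.5, 59.51).
The mode of Inverse-Gamma(a, b) is b/(a+1) = 59.51/7.5 ≈ 7.935.

σ̂²_MAP = 7.935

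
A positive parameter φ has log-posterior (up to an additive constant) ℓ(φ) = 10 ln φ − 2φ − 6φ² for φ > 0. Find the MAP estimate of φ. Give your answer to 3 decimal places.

φ̂_MAP = 0.833

ℓ'(φ) = 10/φ − 2 − 12φ. Setting this to zero and multiplying by φ: 12φ² + 2φ − 10 = 0.
φ = (−2 + √(2² + 4·12·10)) / (2·12) = (−2 + √484) / 24 = (−2 + 22)/24 = 5/6.
ℓ''(φ) = −10/φ² − 12 < 0, confirming a maximum.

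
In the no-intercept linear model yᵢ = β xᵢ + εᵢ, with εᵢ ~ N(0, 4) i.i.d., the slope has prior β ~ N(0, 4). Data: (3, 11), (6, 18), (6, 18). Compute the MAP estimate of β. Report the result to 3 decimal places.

β̂_MAP = 3.037

log p(β | y) = −Σ(yᵢ − βxᵢ)²/(2·4) − β²/(2·4) + const.
Setting the derivative to zero: Σxᵢ(yᵢ − βxᵢ)/4 − β/4 = 0, so β = Σxᵢyᵢ / (Σxᵢ² + σ²/τ²).
Σxᵢyᵢ = 3·11 + 6·18 + 6·18 = 249; Σxᵢ² = 81; σ²/τ² = 1.
β̂_MAP = 249 / (81 + 1) = 249/82 ≈ 3.037.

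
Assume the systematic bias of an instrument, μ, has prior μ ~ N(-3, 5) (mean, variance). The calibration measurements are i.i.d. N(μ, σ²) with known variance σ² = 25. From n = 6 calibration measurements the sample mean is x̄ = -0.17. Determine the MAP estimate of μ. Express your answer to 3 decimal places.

n = 6, x̄ = -0.17.
For a Normal prior and Normal likelihood with known variance, the posterior is Normal; its mode equals its mean, the precision-weighted average.
Prior precision 1/σ₀² = 1/5 = 0.2; data precision n/σ² = 6/25 = 0.24.
μ̂ = (0.2·(-3) + 0.24·(-0.17)) / (0.2 + 0.24) = (-0.6408)/0.44 = -801/550 ≈ -1.456.

μ̂_MAP = -1.456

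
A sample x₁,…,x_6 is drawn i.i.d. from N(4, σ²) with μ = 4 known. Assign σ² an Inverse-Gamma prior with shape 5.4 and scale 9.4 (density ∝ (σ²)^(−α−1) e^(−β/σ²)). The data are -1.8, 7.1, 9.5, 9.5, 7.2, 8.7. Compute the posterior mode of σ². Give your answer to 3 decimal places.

σ̂²_MAP = 8.238

Sum of squared deviations about the known mean: SS = (-1.8−4)² + (7.1−4)² + (9.5−4)² + (9.5−4)² + (7.2−4)² + (8.7−4)² = 136.08.
The Normal likelihood contributes (σ²)^(−n/2) exp(−SS/(2σ²)), so the posterior is Inverse-Gamma(α + n/2, β + SS/2) = Inverse-Gamma(8.4, 77.44).
The mode of Inverse-Gamma(a, b) is b/(a+1) = 77.44/9.4 ≈ 8.238.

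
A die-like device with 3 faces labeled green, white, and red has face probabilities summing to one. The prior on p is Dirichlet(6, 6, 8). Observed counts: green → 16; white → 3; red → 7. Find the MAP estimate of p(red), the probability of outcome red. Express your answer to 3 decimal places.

The posterior is Dirichlet(αᵢ + nᵢ) = Dirichlet(22, 9, 15).
For a Dirichlet(a₁,…,a_K) with all aᵢ > 1, the mode has j-th component (aⱼ − 1)/(Σaᵢ − K).
Here Σaᵢ = 46 and K = 3, so p(red) = (15 − 1)/(46 − 3) = 14/43 ≈ 0.326.

MAP estimate of p(red) = 0.326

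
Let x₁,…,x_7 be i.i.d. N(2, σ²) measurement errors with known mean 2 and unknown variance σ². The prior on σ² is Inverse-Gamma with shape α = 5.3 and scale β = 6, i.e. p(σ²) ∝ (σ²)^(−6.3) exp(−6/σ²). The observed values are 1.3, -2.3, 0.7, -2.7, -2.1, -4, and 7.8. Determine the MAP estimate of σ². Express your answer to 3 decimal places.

σ̂²_MAP = 7.205

Sum of squared deviations about the known mean: SS = (1.3−2)² + (-2.3−2)² + (0.7−2)² + (-2.7−2)² + (-2.1−2)² + (-4−2)² + (7.8−2)² = 129.21.
The Normal likelihood contributes (σ²)^(−n/2) exp(−SS/(2σ²)), so the posterior is Inverse-Gamma(α + n/2, β + SS/2) = Inverse-Gamma(8.8, 70.605).
The mode of Inverse-Gamma(a, b) is b/(a+1) = 70.605/9.8 ≈ 7.205.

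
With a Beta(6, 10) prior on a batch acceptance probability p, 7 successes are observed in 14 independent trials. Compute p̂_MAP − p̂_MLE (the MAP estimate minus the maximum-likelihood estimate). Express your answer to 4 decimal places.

Posterior is Beta(13, 17); MAP = (13−1)/(30−2) = 12/28 ≈ 0.42857.
MLE ignores the prior: p̂_MLE = k/n = 7/14 ≈ 0.50000.
Difference = 12/28 − 7/14 = -1/14 ≈ -0.0714.

MAP − MLE = -0.0714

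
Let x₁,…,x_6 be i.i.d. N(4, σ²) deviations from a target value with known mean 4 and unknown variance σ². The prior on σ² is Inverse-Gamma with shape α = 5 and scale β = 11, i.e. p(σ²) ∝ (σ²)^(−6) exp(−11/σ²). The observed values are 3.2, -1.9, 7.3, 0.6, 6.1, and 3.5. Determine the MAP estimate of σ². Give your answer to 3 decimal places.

σ̂²_MAP = 4.698

Sum of squared deviations about the known mean: SS = (3.2−4)² + (-1.9−4)² + (7.3−4)² + (0.6−4)² + (6.1−4)² + (3.5−4)² = 62.56.
The Normal likelihood contributes (σ²)^(−n/2) exp(−SS/(2σ²)), so the posterior is Inverse-Gamma(α + n/2, β + SS/2) = Inverse-Gamma(8, 42.28).
The mode of Inverse-Gamma(a, b) is b/(a+1) = 42.28/9 ≈ 4.698.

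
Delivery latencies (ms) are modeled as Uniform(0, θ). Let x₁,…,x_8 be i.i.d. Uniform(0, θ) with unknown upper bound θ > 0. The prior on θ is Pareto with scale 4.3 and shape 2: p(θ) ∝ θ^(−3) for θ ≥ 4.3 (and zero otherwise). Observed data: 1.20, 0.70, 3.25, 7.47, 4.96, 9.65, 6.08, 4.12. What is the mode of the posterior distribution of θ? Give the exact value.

The Uniform(0, θ) likelihood is θ^(−n) for θ ≥ max(xᵢ), zero otherwise. Here max(xᵢ) = 9.65.
Posterior ∝ θ^(−3) · θ^(−8) = θ^(−11) on θ ≥ max(4.3, 9.65) = 9.65.
This density is strictly decreasing in θ, so the posterior mode lies at the lower boundary of the support.

θ̂_MAP = 9.65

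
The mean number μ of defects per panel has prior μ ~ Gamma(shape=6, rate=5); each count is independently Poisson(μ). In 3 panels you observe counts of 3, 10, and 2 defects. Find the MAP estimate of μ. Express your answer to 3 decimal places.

μ̂_MAP = 2.500

Σxᵢ = 3+10+2 = 15, with n = 3.
Posterior ∝ μ^5e^(−5μ) · μ^15e^(−3μ) = μ^20e^(−8μ), i.e. Gamma(shape=21, rate=8).
The mode of a Gamma(a, b) with a ≥ 1 (shape–rate) is (a−1)/b = 20/8 ≈ 2.500.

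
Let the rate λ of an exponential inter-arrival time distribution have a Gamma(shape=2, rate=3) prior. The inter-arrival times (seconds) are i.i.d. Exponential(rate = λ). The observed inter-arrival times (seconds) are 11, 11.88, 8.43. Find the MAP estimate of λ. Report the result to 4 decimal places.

λ̂_MAP = 0.1166

The Exponential(rate=λ) likelihood is ∝ λ^n e^(−λΣtᵢ). Here n = 3 and Σtᵢ = 11 + 11.88 + 8.43 = 31.31.
Posterior ∝ λe^(−3λ) · λ^3e^(−31.31λ) = λ^4e^(−34.31λ), i.e. Gamma(5, 34.31).
Mode = (a−1)/b = 4/34.31 ≈ 0.1166.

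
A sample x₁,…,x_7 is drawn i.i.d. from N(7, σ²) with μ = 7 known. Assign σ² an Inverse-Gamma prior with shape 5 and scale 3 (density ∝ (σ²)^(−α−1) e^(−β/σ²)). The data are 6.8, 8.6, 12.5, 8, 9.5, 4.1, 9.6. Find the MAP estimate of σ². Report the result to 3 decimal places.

Sum of squared deviations about the known mean: SS = (6.8−7)² + (8.6−7)² + (12.5−7)² + (8−7)² + (9.5−7)² + (4.1−7)² + (9.6−7)² = 55.27.
The Normal likelihood contributes (σ²)^(−n/2) exp(−SS/(2σ²)), so the posterior is Inverse-Gamma(α + n/2, β + SS/2) = Inverse-Gamma(8.5, 30.635).
The mode of Inverse-Gamma(a, b) is b/(a+1) = 30.635/9.5 ≈ 3.225.

σ̂²_MAP = 3.225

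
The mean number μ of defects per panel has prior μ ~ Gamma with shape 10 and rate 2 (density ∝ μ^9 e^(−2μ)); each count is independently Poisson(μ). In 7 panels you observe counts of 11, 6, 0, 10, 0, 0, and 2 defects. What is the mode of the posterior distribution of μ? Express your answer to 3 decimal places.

μ̂_MAP = 4.222

Σxᵢ = 11+6+0+10+0+0+2 = 29, with n = 7.
Posterior ∝ μ^9e^(−2μ) · μ^29e^(−7μ) = μ^38e^(−9μ), i.e. Gamma(shape=39, rate=9).
The mode of a Gamma(a, b) with a ≥ 1 (shape–rate) is (a−1)/b = 38/9 ≈ 4.222.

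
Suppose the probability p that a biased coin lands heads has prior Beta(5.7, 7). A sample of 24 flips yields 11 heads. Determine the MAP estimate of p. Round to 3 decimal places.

p̂_MAP = 0.452

Prior: Beta(5.7, 7).
Data: 11 successes in 24 trials. The binomial likelihood contributes p^11(1−p)^13, so the posterior is Beta(5.7+11, 7+13) = Beta(16.7, 20).
For Beta(a, b) with a, b > 1 the mode is (a−1)/(a+b−2) = 15.7/34.7 ≈ 0.452.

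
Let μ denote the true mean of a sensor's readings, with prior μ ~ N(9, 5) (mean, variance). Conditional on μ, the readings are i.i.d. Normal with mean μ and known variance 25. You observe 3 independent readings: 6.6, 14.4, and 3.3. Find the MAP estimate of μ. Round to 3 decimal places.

n = 3; x̄ = (6.6 + 14.4 + 3.3)/3 = 24.3/3 = 8.1.
For a Normal prior and Normal likelihood with known variance, the posterior is Normal; its mode equals its mean, the precision-weighted average.
Prior precision 1/σ₀² = 1/5 = 0.2; data precision n/σ² = 3/25 = 0.12.
μ̂ = (0.2·9 + 0.12·8.1) / (0.2 + 0.12) = 2.772/0.32 = 8.6625 ≈ 8.663.

μ̂_MAP = 8.663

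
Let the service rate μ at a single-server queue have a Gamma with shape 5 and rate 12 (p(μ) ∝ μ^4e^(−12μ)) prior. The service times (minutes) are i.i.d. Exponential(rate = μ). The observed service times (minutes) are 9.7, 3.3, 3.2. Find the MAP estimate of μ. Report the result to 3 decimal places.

μ̂_MAP = 0.248

The Exponential(rate=μ) likelihood is ∝ μ^n e^(−μΣtᵢ). Here n = 3 and Σtᵢ = 9.7 + 3.3 + 3.2 = 16.2.
Posterior ∝ μ^4e^(−12μ) · μ^3e^(−16.2μ) = μ^7e^(−28.2μ), i.e. Gamma(8, 28.2).
Mode = (a−1)/b = 7/28.2 ≈ 0.248.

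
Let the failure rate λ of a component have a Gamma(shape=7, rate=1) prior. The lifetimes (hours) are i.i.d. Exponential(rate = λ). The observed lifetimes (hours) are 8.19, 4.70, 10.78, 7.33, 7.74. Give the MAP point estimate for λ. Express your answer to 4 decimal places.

λ̂_MAP = 0.2768

The Exponential(rate=λ) likelihood is ∝ λ^n e^(−λΣtᵢ). Here n = 5 and Σtᵢ = 8.19 + 4.70 + 10.78 + 7.33 + 7.74 = 38.74.
Posterior ∝ λ^6e^(−1λ) · λ^5e^(−38.74λ) = λ^11e^(−39.74λ), i.e. Gamma(12, 39.74).
Mode = (a−1)/b = 11/39.74 ≈ 0.2768.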